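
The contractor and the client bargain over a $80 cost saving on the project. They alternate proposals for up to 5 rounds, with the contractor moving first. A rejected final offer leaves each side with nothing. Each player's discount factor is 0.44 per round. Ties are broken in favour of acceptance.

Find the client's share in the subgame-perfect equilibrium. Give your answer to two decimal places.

Round 5 (the contractor proposes): the client will accept anything ≥ 0, so the contractor offers 0 and keeps 80.
Round 4 (the client proposes): the contractor can get 80 next round, worth 0.44 × 80 = 35.2 now. The client offers 35.2 and keeps 80 − 35.2 = 44.8.
Round 3 (the contractor proposes): the client can get 44.8 next round, worth 0.44 × 44.8 = 19.712 now. The contractor offers 19.712 and keeps 80 − 19.712 = 60.288.
Round 2 (the client proposes): the contractor can get 60.288 next round, worth 0.44 × 60.288 = 26.52672 now, so the client offers 26.52672, keeping 53.47328.
Round 1 (the contractor proposes): the client can get 53.47328 next round, worth 0.44 × 53.47328 = 23.5282432 now, so the contractor offers 23.5282432, keeping 56.4717568.

23.53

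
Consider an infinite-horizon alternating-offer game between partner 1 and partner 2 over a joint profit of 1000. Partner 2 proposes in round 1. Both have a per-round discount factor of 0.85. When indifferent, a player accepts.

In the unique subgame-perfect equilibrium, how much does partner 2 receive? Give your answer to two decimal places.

540.54

In a stationary SPE each proposer offers the other exactly their discounted continuation value.
If partner 2 keeps x when proposing and partner 1 keeps y when proposing, then x = 1000 − 0.85y and y = 1000 − 0.85x.
Solving: x = 1000(1 − 0.85) / (1 − 0.85·0.85) = 150 / 0.2775 ≈ 540.5405.
Partner 1 gets 1000 − 540.5405 ≈ 459.4595.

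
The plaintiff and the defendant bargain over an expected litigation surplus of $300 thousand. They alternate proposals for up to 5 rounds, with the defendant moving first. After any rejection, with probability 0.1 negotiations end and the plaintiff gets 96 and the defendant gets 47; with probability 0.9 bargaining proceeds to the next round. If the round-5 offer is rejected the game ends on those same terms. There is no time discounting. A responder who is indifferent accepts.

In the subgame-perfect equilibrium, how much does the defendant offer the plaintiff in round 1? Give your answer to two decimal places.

Round 5 (the defendant proposes): the plaintiff gets 96 if talks fail, so the defendant offers 96 and keeps 204.
Round 4 (the plaintiff proposes): rejecting gives the defendant an expected 0.9 × 204 + 0.1 × 47 = 188.3. The plaintiff offers 188.3 and keeps 300 − 188.3 = 111.7.
Round 3 (the defendant proposes): rejecting gives the plaintiff an expected 0.9 × 111.7 + 0.1 × 96 = 110.13; the defendant offers that and keeps 189.87.
Round 2 (the plaintiff proposes): rejecting gives the defendant an expected 0.9 × 189.87 + 0.1 × 47 = 175.583, so the plaintiff offers 175.583, keeping 124.417.
Round 1 (the defendant proposes): rejecting gives the plaintiff an expected 0.9 × 124.417 + 0.1 × 96 = 121.5753. The defendant offers 121.5753 and keeps 300 − 121.5753 = 178.4247.

121.58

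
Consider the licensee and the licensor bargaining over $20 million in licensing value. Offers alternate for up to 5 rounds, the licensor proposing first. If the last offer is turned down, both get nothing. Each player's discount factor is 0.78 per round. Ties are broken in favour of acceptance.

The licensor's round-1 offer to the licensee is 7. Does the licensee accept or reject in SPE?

Round 5 (the licensor proposes): the licensee will accept anything ≥ 0, so the licensor offers 0 and keeps 20.
Round 4 (the licensee proposes): the licensor can get 20 next round, worth 0.78 × 20 = 15.6 now, so the licensee offers 15.6, keeping 4.4.
Round 3 (the licensor proposes): the licensee can get 4.4 next round, worth 0.78 × 4.4 = 3.432 now; the licensor offers that and keeps 16.568.
Round 2 (the licensee proposes): the licensor can get 16.568 next round, worth 0.78 × 16.568 = 12.92304 now, so the licensee offers 12.92304, keeping 7.07696.
So by rejecting in round 1, the licensee gets 7.07696 next round, worth 0.78 × 7.07696 = 5.5200288 now.
Offer 7 ≥ 5.5200288, so the licensee accepts.

Accept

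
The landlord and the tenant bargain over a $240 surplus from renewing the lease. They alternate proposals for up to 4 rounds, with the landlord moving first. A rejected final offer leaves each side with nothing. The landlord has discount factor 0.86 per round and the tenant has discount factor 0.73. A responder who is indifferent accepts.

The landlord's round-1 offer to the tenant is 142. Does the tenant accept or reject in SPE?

Round 4 (the tenant proposes): rejection yields 0 for the landlord; the tenant offers 0 and keeps 240.
Round 3 (the landlord proposes): the tenant can get 240 next round, worth 0.73 × 240 = 175.2 now; the landlord offers that and keeps 64.8.
Round 2 (the tenant proposes): the landlord can get 64.8 next round, worth 0.86 × 64.8 = 55.728 now; the tenant offers that and keeps 184.272.
So by rejecting in round 1, the tenant gets 184.272 next round, worth 0.73 × 184.272 = 134.51856 now.
Offer 142 ≥ 134.51856, so the tenant accepts.

Accept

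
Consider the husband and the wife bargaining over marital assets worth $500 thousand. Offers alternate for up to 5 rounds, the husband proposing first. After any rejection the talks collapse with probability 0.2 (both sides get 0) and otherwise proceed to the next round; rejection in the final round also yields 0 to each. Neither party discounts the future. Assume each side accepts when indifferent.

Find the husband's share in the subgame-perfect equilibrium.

By backward induction:
Round 5 (the husband proposes): rejection yields 0 for the wife; the husband offers 0 and keeps 500.
Round 4 (the wife proposes): rejecting gives the husband an expected 0.8 × 500 = 400; the wife offers that and keeps 100.
Round 3 (the husband proposes): rejecting gives the wife an expected 0.8 × 100 = 80. The husband offers 80 and keeps 500 − 80 = 420.
Round 2 (the wife proposes): rejecting gives the husband an expected 0.8 × 420 = 336; the wife offers that and keeps 164.
Round 1 (the husband proposes): rejecting gives the wife an expected 0.8 × 164 = 131.2; the husband offers that and keeps 368.8.

368.8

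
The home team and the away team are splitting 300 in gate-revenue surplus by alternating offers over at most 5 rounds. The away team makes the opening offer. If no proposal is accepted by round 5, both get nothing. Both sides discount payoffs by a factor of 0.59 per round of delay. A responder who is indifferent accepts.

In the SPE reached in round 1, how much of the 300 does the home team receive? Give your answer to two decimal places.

97.83

Round 5 (the away team proposes): rejection yields 0 for the home team; the away team offers 0 and keeps 300.
Round 4 (the home team proposes): the away team can get 300 next round, worth 0.59 × 300 = 177 now; the home team offers that and keeps 123.
Round 3 (the away team proposes): the home team can get 123 next round, worth 0.59 × 123 = 72.57 now. The away team offers 72.57 and keeps 300 − 72.57 = 227.43.
Round 2 (the home team proposes): the away team can get 227.43 next round, worth 0.59 × 227.43 = 134.1837 now, so the home team offers 134.1837, keeping 165.8163.
Round 1 (the away team proposes): the home team can get 165.8163 next round, worth 0.59 × 165.8163 = 97.831617 now, so the away team offers 97.831617, keeping 202.168383.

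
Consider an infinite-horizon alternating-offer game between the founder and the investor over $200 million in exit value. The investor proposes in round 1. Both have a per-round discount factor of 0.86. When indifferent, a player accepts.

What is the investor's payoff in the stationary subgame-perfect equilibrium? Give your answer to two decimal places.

In a stationary SPE each proposer offers the other exactly their discounted continuation value.
If the investor keeps x when proposing and the founder keeps y when proposing, then x = 200 − 0.86y and y = 200 − 0.86x.
Solving: x = 200(1 − 0.86) / (1 − 0.86·0.86) = 28 / 0.2604 ≈ 107.5269.
The founder gets 200 − 107.5269 ≈ 92.4731.

107.53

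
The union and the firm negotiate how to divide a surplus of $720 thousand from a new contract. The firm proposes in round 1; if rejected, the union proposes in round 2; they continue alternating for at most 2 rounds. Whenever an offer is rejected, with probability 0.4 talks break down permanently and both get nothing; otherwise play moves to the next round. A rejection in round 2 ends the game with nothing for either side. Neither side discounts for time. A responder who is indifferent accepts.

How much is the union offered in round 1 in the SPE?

Round 2 (the union proposes): rejection yields 0 for the firm; the union offers 0 and keeps 720.
Round 1 (the firm proposes): rejecting gives the union an expected 0.6 × 720 = 432; the firm offers that and keeps 288.

432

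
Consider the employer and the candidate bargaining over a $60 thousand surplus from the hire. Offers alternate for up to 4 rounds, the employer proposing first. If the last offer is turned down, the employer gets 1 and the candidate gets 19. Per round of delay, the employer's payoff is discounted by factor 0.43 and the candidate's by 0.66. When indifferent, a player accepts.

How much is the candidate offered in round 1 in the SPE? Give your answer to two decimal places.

Round 4 (the candidate proposes): the employer gets 1 if talks fail, so the candidate offers 1 and keeps 59.
Round 3 (the employer proposes): the candidate can get 59 next round, worth 0.66 × 59 = 38.94 now; the employer offers that and keeps 21.06.
Round 2 (the candidate proposes): the employer can get 21.06 next round, worth 0.43 × 21.06 = 9.0558 now. The candidate offers 9.0558 and keeps 60 − 9.0558 = 50.9442.
Round 1 (the employer proposes): the candidate can get 50.9442 next round, worth 0.66 × 50.9442 = 33.623172 now, so the employer offers 33.623172, keeping 26.376828.

33.62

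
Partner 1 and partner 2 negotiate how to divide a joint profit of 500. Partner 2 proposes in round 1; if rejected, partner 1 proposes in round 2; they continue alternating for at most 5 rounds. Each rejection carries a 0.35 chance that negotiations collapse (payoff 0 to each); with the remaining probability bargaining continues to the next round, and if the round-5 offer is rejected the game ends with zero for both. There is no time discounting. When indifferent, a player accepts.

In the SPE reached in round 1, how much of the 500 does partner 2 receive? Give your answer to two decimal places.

338.19

Round 5 (partner 2 proposes): rejection yields 0 for partner 1; partner 2 offers 0 and keeps 500.
Round 4 (partner 1 proposes): rejecting gives partner 2 an expected 0.65 × 500 = 325; partner 1 offers that and keeps 175.
Round 3 (partner 2 proposes): rejecting gives partner 1 an expected 0.65 × 175 = 113.75, so partner 2 offers 113.75, keeping 386.25.
Round 2 (partner 1 proposes): rejecting gives partner 2 an expected 0.65 × 386.25 = 251.0625; partner 1 offers that and keeps 248.9375.
Round 1 (partner 2 proposes): rejecting gives partner 1 an expected 0.65 × 248.9375 = 161.809375, so partner 2 offers 161.809375, keeping 338.190625.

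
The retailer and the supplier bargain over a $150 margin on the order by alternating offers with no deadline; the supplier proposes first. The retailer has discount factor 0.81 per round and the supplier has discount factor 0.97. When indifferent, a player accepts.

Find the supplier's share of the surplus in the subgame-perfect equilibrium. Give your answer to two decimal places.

When the supplier proposes, the retailer accepts any offer worth at least 0.81 times what the retailer would get by proposing next round; and vice versa.
This gives x = 150 − 0.81y and y = 150 − 0.97x, where x and y are each side's share when it proposes.
Hence (1 − 0.81·0.97)x = 150(1 − 0.81), i.e. 0.2143·x = 28.5.
x ≈ 132.9911; the retailer's share is 150 − x ≈ 17.0089.

132.99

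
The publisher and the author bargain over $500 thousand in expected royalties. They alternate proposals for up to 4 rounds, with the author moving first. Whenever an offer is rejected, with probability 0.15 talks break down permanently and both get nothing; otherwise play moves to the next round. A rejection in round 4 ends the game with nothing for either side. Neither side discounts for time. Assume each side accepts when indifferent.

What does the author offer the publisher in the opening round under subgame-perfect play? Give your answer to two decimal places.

370.81

By backward induction:
Round 4 (the publisher proposes): rejection yields 0 for the author; the publisher offers 0 and keeps 500.
Round 3 (the author proposes): rejecting gives the publisher an expected 0.85 × 500 = 425, so the author offers 425, keeping 75.
Round 2 (the publisher proposes): rejecting gives the author an expected 0.85 × 75 = 63.75, so the publisher offers 63.75, keeping 436.25.
Round 1 (the author proposes): rejecting gives the publisher an expected 0.85 × 436.25 = 370.8125, so the author offers 370.8125, keeping 129.1875.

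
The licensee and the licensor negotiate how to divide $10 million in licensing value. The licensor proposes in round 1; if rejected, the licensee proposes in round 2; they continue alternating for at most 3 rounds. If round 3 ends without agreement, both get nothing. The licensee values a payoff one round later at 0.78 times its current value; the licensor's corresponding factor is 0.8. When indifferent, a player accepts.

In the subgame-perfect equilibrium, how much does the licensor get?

Round 3 (the licensor proposes): the licensee will accept anything ≥ 0, so the licensor offers 0 and keeps 10.
Round 2 (the licensee proposes): the licensor can get 10 next round, worth 0.8 × 10 = 8 now; the licensee offers that and keeps 2.
Round 1 (the licensor proposes): the licensee can get 2 next round, worth 0.78 × 2 = 1.56 now, so the licensor offers 1.56, keeping 8.44.

8.44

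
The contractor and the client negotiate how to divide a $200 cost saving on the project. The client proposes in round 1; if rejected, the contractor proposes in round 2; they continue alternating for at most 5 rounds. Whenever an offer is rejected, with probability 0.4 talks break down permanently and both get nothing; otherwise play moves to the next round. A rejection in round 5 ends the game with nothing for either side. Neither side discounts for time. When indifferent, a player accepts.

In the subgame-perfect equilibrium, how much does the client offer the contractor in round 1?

By backward induction:
Round 5 (the client proposes): rejection yields 0 for the contractor; the client offers 0 and keeps 200.
Round 4 (the contractor proposes): rejecting gives the client an expected 0.6 × 200 = 120. The contractor offers 120 and keeps 200 − 120 = 80.
Round 3 (the client proposes): rejecting gives the contractor an expected 0.6 × 80 = 48. The client offers 48 and keeps 200 − 48 = 152.
Round 2 (the contractor proposes): rejecting gives the client an expected 0.6 × 152 = 91.2. The contractor offers 91.2 and keeps 200 − 91.2 = 108.8.
Round 1 (the client proposes): rejecting gives the contractor an expected 0.6 × 108.8 = 65.28, so the client offers 65.28, keeping 134.72.

65.28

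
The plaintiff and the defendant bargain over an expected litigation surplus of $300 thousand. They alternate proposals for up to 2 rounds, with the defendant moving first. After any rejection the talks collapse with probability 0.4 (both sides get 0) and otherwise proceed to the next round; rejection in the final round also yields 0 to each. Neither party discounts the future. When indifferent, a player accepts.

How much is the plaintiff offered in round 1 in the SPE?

180

Round 2 (the plaintiff proposes): the defendant will accept anything ≥ 0, so the plaintiff offers 0 and keeps 300.
Round 1 (the defendant proposes): rejecting gives the plaintiff an expected 0.6 × 300 = 180; the defendant offers that and keeps 120.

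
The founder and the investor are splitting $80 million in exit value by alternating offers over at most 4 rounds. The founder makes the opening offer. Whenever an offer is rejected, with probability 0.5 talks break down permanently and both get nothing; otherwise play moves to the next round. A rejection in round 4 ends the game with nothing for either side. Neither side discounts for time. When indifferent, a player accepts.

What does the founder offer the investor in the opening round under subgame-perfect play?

Round 4 (the investor proposes): the founder will accept anything ≥ 0, so the investor offers 0 and keeps 80.
Round 3 (the founder proposes): rejecting gives the investor an expected 0.5 × 80 = 40, so the founder offers 40, keeping 40.
Round 2 (the investor proposes): rejecting gives the founder an expected 0.5 × 40 = 20; the investor offers that and keeps 60.
Round 1 (the founder proposes): rejecting gives the investor an expected 0.5 × 60 = 30; the founder offers that and keeps 50.

30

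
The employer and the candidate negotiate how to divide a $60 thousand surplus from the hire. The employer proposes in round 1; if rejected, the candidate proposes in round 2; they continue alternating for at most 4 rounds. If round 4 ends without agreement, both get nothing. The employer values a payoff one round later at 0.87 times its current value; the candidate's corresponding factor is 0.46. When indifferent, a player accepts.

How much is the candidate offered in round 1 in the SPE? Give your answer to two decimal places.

Work backward from the last round.
Round 4 (the candidate proposes): rejection yields 0 for the employer; the candidate offers 0 and keeps 60.
Round 3 (the employer proposes): the candidate can get 60 next round, worth 0.46 × 60 = 27.6 now, so the employer offers 27.6, keeping 32.4.
Round 2 (the candidate proposes): the employer can get 32.4 next round, worth 0.87 × 32.4 = 28.188 now, so the candidate offers 28.188, keeping 31.812.
Round 1 (the employer proposes): the candidate can get 31.812 next round, worth 0.46 × 31.812 = 14.63352 now, so the employer offers 14.63352, keeping 45.36648.

14.63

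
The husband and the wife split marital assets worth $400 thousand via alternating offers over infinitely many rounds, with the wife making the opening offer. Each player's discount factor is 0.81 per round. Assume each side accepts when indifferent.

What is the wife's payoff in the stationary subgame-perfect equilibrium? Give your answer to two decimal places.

In a stationary SPE each proposer offers the other exactly their discounted continuation value.
If the wife keeps x when proposing and the husband keeps y when proposing, then x = 400 − 0.81y and y = 400 − 0.81x.
Solving: x = 400(1 − 0.81) / (1 − 0.81·0.81) = 76 / 0.3439 ≈ 220.9945.
The husband gets 400 − 220.9945 ≈ 179.0055.

220.99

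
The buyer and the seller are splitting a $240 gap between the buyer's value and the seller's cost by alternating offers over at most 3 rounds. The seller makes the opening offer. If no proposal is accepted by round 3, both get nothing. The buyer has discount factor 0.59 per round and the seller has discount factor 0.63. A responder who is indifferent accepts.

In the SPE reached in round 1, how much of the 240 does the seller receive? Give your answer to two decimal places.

187.61

Round 3 (the seller proposes): the buyer will accept anything ≥ 0, so the seller offers 0 and keeps 240.
Round 2 (the buyer proposes): the seller can get 240 next round, worth 0.63 × 240 = 151.2 now, so the buyer offers 151.2, keeping 88.8.
Round 1 (the seller proposes): the buyer can get 88.8 next round, worth 0.59 × 88.8 = 52.392 now, so the seller offers 52.392, keeping 187.608.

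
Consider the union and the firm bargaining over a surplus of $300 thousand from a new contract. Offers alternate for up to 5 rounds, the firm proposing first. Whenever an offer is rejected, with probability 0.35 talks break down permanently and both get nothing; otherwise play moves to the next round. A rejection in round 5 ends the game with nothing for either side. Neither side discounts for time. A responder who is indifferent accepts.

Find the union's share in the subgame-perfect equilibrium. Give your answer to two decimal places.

97.09

Round 5 (the firm proposes): rejection yields 0 for the union; the firm offers 0 and keeps 300.
Round 4 (the union proposes): rejecting gives the firm an expected 0.65 × 300 = 195; the union offers that and keeps 105.
Round 3 (the firm proposes): rejecting gives the union an expected 0.65 × 105 = 68.25, so the firm offers 68.25, keeping 231.75.
Round 2 (the union proposes): rejecting gives the firm an expected 0.65 × 231.75 = 150.6375. The union offers 150.6375 and keeps 300 − 150.6375 = 149.3625.
Round 1 (the firm proposes): rejecting gives the union an expected 0.65 × 149.3625 = 97.085625, so the firm offers 97.085625, keeping 202.914375.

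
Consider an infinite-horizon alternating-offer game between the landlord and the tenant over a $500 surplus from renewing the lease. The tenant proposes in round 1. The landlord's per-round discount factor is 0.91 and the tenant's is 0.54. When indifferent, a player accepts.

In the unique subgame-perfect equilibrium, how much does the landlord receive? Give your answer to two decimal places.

When the tenant proposes, the landlord accepts any offer worth at least 0.91 times what the landlord would get by proposing next round; and vice versa.
This gives x = 500 − 0.91y and y = 500 − 0.54x, where x and y are each side's share when it proposes.
Hence (1 − 0.91·0.54)x = 500(1 − 0.91), i.e. 0.5086·x = 45.
x ≈ 88.4782; the landlord's share is 500 − x ≈ 411.5218.

411.52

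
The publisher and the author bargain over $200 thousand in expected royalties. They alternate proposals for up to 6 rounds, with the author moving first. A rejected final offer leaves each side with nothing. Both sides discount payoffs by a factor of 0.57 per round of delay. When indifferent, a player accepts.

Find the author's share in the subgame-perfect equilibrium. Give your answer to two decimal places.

123.02

Solve by backward induction from round 6.
Round 6 (the publisher proposes): rejection yields 0 for the author; the publisher offers 0 and keeps 200.
Round 5 (the author proposes): the publisher can get 200 next round, worth 0.57 × 200 = 114 now. The author offers 114 and keeps 200 − 114 = 86.
Round 4 (the publisher proposes): the author can get 86 next round, worth 0.57 × 86 = 49.02 now, so the publisher offers 49.02, keeping 150.98.
Round 3 (the author proposes): the publisher can get 150.98 next round, worth 0.57 × 150.98 = 86.0586 now; the author offers that and keeps 113.9414.
Round 2 (the publisher proposes): the author can get 113.9414 next round, worth 0.57 × 113.9414 = 64.946598 now; the publisher offers that and keeps 135.053402.
Round 1 (the author proposes): the publisher can get 135.053402 next round, worth 0.57 × 135.053402 = 76.98043914 now; the author offers that and keeps 123.01956086.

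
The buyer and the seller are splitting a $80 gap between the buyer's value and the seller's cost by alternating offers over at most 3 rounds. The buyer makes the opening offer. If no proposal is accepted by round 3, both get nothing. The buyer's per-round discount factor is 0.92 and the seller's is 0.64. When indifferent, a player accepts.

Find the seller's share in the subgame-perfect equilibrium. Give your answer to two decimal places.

4.10

Solve by backward induction from round 3.
Round 3 (the buyer proposes): the seller will accept anything ≥ 0, so the buyer offers 0 and keeps 80.
Round 2 (the seller proposes): the buyer can get 80 next round, worth 0.92 × 80 = 73.6 now, so the seller offers 73.6, keeping 6.4.
Round 1 (the buyer proposes): the seller can get 6.4 next round, worth 0.64 × 6.4 = 4.096 now; the buyer offers that and keeps 75.904.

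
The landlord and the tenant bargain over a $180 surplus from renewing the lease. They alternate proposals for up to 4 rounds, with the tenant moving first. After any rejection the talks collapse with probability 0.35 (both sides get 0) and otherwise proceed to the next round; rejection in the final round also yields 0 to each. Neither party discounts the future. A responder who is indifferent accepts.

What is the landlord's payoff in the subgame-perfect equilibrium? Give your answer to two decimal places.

90.38

By backward induction:
Round 4 (the landlord proposes): the tenant will accept anything ≥ 0, so the landlord offers 0 and keeps 180.
Round 3 (the tenant proposes): rejecting gives the landlord an expected 0.65 × 180 = 117. The tenant offers 117 and keeps 180 − 117 = 63.
Round 2 (the landlord proposes): rejecting gives the tenant an expected 0.65 × 63 = 40.95, so the landlord offers 40.95, keeping 139.05.
Round 1 (the tenant proposes): rejecting gives the landlord an expected 0.65 × 139.05 = 90.3825. The tenant offers 90.3825 and keeps 180 − 90.3825 = 89.6175.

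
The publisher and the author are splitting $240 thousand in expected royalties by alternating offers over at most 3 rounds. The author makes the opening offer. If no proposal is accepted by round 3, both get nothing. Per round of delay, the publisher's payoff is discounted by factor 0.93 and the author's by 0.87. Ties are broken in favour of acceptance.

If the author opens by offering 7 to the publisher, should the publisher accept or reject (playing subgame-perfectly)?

Reject

Round 3 (the author proposes): rejection yields 0 for the publisher; the author offers 0 and keeps 240.
Round 2 (the publisher proposes): the author can get 240 next round, worth 0.87 × 240 = 208.8 now; the publisher offers that and keeps 31.2.
So by rejecting in round 1, the publisher gets 31.2 next round, worth 0.93 × 31.2 = 29.016 now.
Offer 7 < 29.016, so the publisher rejects.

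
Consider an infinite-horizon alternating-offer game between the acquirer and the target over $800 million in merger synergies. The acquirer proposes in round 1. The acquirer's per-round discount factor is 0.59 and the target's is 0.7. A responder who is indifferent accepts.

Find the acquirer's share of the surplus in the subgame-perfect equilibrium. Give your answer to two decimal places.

Let x be the acquirer's share when the acquirer proposes and y be the target's share when the target proposes.
The target accepts iff offered ≥ 0.7·y, so x = 800 − 0.7y. Symmetrically y = 800 − 0.59x.
Substituting: x = 800 − 0.7(800 − 0.59x), giving x(1 − 0.59·0.7) = 800(1 − 0.7).
So x = 800 × 0.3 / 0.587 ≈ 408.8586, and the target receives 800 − x ≈ 391.1414.

408.86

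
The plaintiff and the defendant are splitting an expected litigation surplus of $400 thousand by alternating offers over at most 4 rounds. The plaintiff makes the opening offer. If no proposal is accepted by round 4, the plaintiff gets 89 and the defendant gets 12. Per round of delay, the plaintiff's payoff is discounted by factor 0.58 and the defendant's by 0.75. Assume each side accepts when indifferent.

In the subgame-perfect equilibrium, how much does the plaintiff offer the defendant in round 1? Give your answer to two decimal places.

227.46

Round 4 (the defendant proposes): the plaintiff gets 89 if talks fail, so the defendant offers 89 and keeps 311.
Round 3 (the plaintiff proposes): the defendant can get 311 next round, worth 0.75 × 311 = 233.25 now, so the plaintiff offers 233.25, keeping 166.75.
Round 2 (the defendant proposes): the plaintiff can get 166.75 next round, worth 0.58 × 166.75 = 96.715 now, so the defendant offers 96.715, keeping 303.285.
Round 1 (the plaintiff proposes): the defendant can get 303.285 next round, worth 0.75 × 303.285 = 227.46375 now, so the plaintiff offers 227.46375, keeping 172.53625.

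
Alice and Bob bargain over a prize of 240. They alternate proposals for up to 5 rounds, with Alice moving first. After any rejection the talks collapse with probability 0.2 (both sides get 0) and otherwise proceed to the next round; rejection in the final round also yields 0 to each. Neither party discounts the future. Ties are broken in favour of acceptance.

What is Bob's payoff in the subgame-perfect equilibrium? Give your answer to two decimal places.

62.98

Round 5 (Alice proposes): rejection yields 0 for Bob; Alice offers 0 and keeps 240.
Round 4 (Bob proposes): rejecting gives Alice an expected 0.8 × 240 = 192, so Bob offers 192, keeping 48.
Round 3 (Alice proposes): rejecting gives Bob an expected 0.8 × 48 = 38.4; Alice offers that and keeps 201.6.
Round 2 (Bob proposes): rejecting gives Alice an expected 0.8 × 201.6 = 161.28; Bob offers that and keeps 78.72.
Round 1 (Alice proposes): rejecting gives Bob an expected 0.8 × 78.72 = 62.976. Alice offers 62.976 and keeps 240 − 62.976 = 177.024.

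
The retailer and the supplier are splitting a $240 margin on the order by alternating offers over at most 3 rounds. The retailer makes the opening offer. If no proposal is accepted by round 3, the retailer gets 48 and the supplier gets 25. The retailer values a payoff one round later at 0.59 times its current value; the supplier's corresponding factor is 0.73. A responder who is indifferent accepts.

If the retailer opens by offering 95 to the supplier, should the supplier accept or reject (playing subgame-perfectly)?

Accept

Round 3 (the retailer proposes): the supplier gets 25 if talks fail, so the retailer offers 25 and keeps 215.
Round 2 (the supplier proposes): the retailer can get 215 next round, worth 0.59 × 215 = 126.85 now; the supplier offers that and keeps 113.15.
So by rejecting in round 1, the supplier gets 113.15 next round, worth 0.73 × 113.15 = 82.5995 now.
Offer 95 ≥ 82.5995, so the supplier accepts.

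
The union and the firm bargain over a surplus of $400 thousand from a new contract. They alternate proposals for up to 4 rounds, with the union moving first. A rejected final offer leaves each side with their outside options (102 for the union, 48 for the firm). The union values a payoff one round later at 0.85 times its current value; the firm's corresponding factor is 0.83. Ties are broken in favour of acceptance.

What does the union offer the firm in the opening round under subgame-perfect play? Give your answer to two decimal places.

224.30

Round 4 (the firm proposes): the union gets 102 if talks fail, so the firm offers 102 and keeps 298.
Round 3 (the union proposes): the firm can get 298 next round, worth 0.83 × 298 = 247.34 now. The union offers 247.34 and keeps 400 − 247.34 = 152.66.
Round 2 (the firm proposes): the union can get 152.66 next round, worth 0.85 × 152.66 = 129.761 now; the firm offers that and keeps 270.239.
Round 1 (the union proposes): the firm can get 270.239 next round, worth 0.83 × 270.239 = 224.29837 now, so the union offers 224.29837, keeping 175.70163.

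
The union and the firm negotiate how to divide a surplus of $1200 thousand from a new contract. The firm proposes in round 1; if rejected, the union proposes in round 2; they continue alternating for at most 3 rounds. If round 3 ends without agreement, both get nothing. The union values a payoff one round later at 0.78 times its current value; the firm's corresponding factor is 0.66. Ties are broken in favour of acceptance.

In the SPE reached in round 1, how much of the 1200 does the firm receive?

Solve by backward induction from round 3.
Round 3 (the firm proposes): the union will accept anything ≥ 0, so the firm offers 0 and keeps 1200.
Round 2 (the union proposes): the firm can get 1200 next round, worth 0.66 × 1200 = 792 now; the union offers that and keeps 408.
Round 1 (the firm proposes): the union can get 408 next round, worth 0.78 × 408 = 318.24 now; the firm offers that and keeps 881.76.

881.76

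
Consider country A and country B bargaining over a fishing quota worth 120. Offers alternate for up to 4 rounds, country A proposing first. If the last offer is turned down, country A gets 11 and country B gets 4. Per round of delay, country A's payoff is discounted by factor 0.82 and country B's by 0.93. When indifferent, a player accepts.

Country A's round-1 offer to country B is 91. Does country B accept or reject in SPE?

Work out country B's continuation value if the offer is rejected.
Round 4 (country B proposes): country A gets 11 if talks fail, so country B offers 11 and keeps 109.
Round 3 (country A proposes): country B can get 109 next round, worth 0.93 × 109 = 101.37 now, so country A offers 101.37, keeping 18.63.
Round 2 (country B proposes): country A can get 18.63 next round, worth 0.82 × 18.63 = 15.2766 now; country B offers that and keeps 104.7234.
So by rejecting in round 1, country B gets 104.7234 next round, worth 0.93 × 104.7234 = 97.392762 now.
Offer 91 < 97.392762, so country B rejects.

Reject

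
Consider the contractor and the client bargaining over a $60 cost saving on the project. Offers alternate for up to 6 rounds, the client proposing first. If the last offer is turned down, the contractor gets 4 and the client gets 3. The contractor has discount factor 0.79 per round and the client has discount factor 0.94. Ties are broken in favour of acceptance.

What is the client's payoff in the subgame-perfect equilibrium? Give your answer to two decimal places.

30.21

Work backward from the last round.
Round 6 (the contractor proposes): the client gets 3 if talks fail, so the contractor offers 3 and keeps 57.
Round 5 (the client proposes): the contractor can get 57 next round, worth 0.79 × 57 = 45.03 now; the client offers that and keeps 14.97.
Round 4 (the contractor proposes): the client can get 14.97 next round, worth 0.94 × 14.97 = 14.0718 now; the contractor offers that and keeps 45.9282.
Round 3 (the client proposes): the contractor can get 45.9282 next round, worth 0.79 × 45.9282 = 36.283278 now, so the client offers 36.283278, keeping 23.716722.
Round 2 (the contractor proposes): the client can get 23.716722 next round, worth 0.94 × 23.716722 = 22.29371868 now. The contractor offers 22.29371868 and keeps 60 − 22.29371868 = 37.70628132.
Round 1 (the client proposes): the contractor can get 37.70628132 next round, worth 0.79 × 37.70628132 = 29.7879622428 now, so the client offers 29.7879622428, keeping 30.2120377572.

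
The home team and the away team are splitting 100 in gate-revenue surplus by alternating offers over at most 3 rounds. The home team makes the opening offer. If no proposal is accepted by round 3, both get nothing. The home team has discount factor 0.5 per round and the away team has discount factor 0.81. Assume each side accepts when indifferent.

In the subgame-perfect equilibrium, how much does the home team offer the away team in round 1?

40.5

By backward induction:
Round 3 (the home team proposes): the away team will accept anything ≥ 0, so the home team offers 0 and keeps 100.
Round 2 (the away team proposes): the home team can get 100 next round, worth 0.5 × 100 = 50 now. The away team offers 50 and keeps 100 − 50 = 50.
Round 1 (the home team proposes): the away team can get 50 next round, worth 0.81 × 50 = 40.5 now; the home team offers that and keeps 59.5.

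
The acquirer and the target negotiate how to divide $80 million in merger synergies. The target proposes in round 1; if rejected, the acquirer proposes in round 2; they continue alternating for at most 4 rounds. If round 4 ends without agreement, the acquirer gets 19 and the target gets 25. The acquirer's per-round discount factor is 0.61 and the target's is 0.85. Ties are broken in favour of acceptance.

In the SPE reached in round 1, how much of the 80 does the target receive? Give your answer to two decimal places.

Solve by backward induction from round 4.
Round 4 (the acquirer proposes): the target gets 25 if talks fail, so the acquirer offers 25 and keeps 55.
Round 3 (the target proposes): the acquirer can get 55 next round, worth 0.61 × 55 = 33.55 now, so the target offers 33.55, keeping 46.45.
Round 2 (the acquirer proposes): the target can get 46.45 next round, worth 0.85 × 46.45 = 39.4825 now. The acquirer offers 39.4825 and keeps 80 − 39.4825 = 40.5175.
Round 1 (the target proposes): the acquirer can get 40.5175 next round, worth 0.61 × 40.5175 = 24.715675 now, so the target offers 24.715675, keeping 55.284325.

55.28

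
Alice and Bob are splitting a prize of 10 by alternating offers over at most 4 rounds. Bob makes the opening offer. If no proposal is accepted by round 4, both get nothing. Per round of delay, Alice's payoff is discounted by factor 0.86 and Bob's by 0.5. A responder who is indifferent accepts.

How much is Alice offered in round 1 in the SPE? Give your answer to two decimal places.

Round 4 (Alice proposes): rejection yields 0 for Bob; Alice offers 0 and keeps 10.
Round 3 (Bob proposes): Alice can get 10 next round, worth 0.86 × 10 = 8.6 now. Bob offers 8.6 and keeps 10 − 8.6 = 1.4.
Round 2 (Alice proposes): Bob can get 1.4 next round, worth 0.5 × 1.4 = 0.7 now. Alice offers 0.7 and keeps 10 − 0.7 = 9.3.
Round 1 (Bob proposes): Alice can get 9.3 next round, worth 0.86 × 9.3 = 7.998 now, so Bob offers 7.998, keeping 2.002.

8.00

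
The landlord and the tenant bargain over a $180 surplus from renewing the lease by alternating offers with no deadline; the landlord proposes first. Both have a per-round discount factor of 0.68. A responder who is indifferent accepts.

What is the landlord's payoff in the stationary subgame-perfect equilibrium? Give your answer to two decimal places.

In a stationary SPE each proposer offers the other exactly their discounted continuation value.
If the landlord keeps x when proposing and the tenant keeps y when proposing, then x = 180 − 0.68y and y = 180 − 0.68x.
Solving: x = 180(1 − 0.68) / (1 − 0.68·0.68) = 57.6 / 0.5376 ≈ 107.1429.
The tenant gets 180 − 107.1429 ≈ 72.8571.

107.14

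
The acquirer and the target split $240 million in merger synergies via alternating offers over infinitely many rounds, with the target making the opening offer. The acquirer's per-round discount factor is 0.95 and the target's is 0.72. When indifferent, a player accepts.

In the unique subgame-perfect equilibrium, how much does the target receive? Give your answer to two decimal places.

37.97

When the target proposes, the acquirer accepts any offer worth at least 0.95 times what the acquirer would get by proposing next round; and vice versa.
This gives x = 240 − 0.95y and y = 240 − 0.72x, where x and y are each side's share when it proposes.
Hence (1 − 0.95·0.72)x = 240(1 − 0.95), i.e. 0.316·x = 12.
x ≈ 37.9747; the acquirer's share is 240 − x ≈ 202.0253.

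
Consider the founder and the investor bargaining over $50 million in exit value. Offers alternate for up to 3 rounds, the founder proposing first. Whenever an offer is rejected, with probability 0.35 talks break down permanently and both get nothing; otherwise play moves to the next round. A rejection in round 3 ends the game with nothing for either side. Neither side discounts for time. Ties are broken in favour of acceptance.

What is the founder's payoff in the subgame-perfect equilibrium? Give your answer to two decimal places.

38.63

Round 3 (the founder proposes): rejection yields 0 for the investor; the founder offers 0 and keeps 50.
Round 2 (the investor proposes): rejecting gives the founder an expected 0.65 × 50 = 32.5, so the investor offers 32.5, keeping 17.5.
Round 1 (the founder proposes): rejecting gives the investor an expected 0.65 × 17.5 = 11.375; the founder offers that and keeps 38.625.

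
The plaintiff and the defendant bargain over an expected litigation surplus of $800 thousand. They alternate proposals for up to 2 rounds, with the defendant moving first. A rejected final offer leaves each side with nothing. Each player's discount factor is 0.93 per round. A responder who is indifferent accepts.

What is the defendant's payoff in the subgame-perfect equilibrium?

Solve by backward induction from round 2.
Round 2 (the plaintiff proposes): the defendant will accept anything ≥ 0, so the plaintiff offers 0 and keeps 800.
Round 1 (the defendant proposes): the plaintiff can get 800 next round, worth 0.93 × 800 = 744 now. The defendant offers 744 and keeps 800 − 744 = 56.

56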